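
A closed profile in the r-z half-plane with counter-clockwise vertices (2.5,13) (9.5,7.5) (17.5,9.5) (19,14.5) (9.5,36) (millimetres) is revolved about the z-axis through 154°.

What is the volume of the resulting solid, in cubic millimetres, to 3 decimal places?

Profile (r,z), 5 vertices: (2.5,13) (9.5,7.5) (17.5,9.5) (19,14.5) (9.5,36)
edge 0: (2.5,13)→(9.5,7.5)  cross = 2.5·7.5 − 9.5·13 = -104.7500; (r_i+r_j)·cross = 12·-104.7500 = -1257.0000
edge 1: (9.5,7.5)→(17.5,9.5)  cross = 9.5·9.5 − 17.5·7.5 = -41.0000; (r_i+r_j)·cross = 27·-41.0000 = -1107.0000
edge 2: (17.5,9.5)→(19,14.5)  cross = 17.5·14.5 − 19·9.5 = 73.2500; (r_i+r_j)·cross = 36.5·73.2500 = 2673.6250
edge 3: (19,14.5)→(9.5,36)  cross = 19·36 − 9.5·14.5 = 546.2500; (r_i+r_j)·cross = 28.5·546.2500 = 15568.1250
edge 4: (9.5,36)→(2.5,13)  cross = 9.5·13 − 2.5·36 = 33.5000; (r_i+r_j)·cross = 12·33.5000 = 402.0000
Σcross = 507.2500 → A = |Σcross|/2 = 253.6250 mm²
Σ(r_i+r_j)·cross = 16279.7500 → first moment M = |Σ|/6 = 2713.2917
R_c = M/A = 2713.2917/253.6250 = 10.6980 mm
θ = 154° = 2.687807 rad
V = θ·R_c·A = 2.687807·10.6980·253.6250 = 7292.804 mm³

Volume = 7292.804 mm³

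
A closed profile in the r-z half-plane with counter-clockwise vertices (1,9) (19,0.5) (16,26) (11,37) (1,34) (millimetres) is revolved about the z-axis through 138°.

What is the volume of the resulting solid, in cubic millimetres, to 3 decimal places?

Profile (r,z), 5 vertices: (1,9) (19,0.5) (16,26) (11,37) (1,34)
edge 0: (1,9)→(19,0.5)  cross = 1·0.5 − 19·9 = -170.5000; (r_i+r_j)·cross = 20·-170.5000 = -3410.0000
edge 1: (19,0.5)→(16,26)  cross = 19·26 − 16·0.5 = 486.0000; (r_i+r_j)·cross = 35·486.0000 = 17010.0000
edge 2: (16,26)→(11,37)  cross = 16·37 − 11·26 = 306.0000; (r_i+r_j)·cross = 27·306.0000 = 8262.0000
edge 3: (11,37)→(1,34)  cross = 11·34 − 1·37 = 337.0000; (r_i+r_j)·cross = 12·337.0000 = 4044.0000
edge 4: (1,34)→(1,9)  cross = 1·9 − 1·34 = -25.0000; (r_i+r_j)·cross = 2·-25.0000 = -50.0000
Σcross = 933.5000 → A = |Σcross|/2 = 466.7500 mm²
Σ(r_i+r_j)·cross = 25856.0000 → first moment M = |Σ|/6 = 4309.3333
R_c = M/A = 4309.3333/466.7500 = 9.2326 mm
θ = 138° = 2.408554 rad
V = θ·R_c·A = 2.408554·9.2326·466.7500 = 10379.264 mm³

Volume = 10379.264 mm³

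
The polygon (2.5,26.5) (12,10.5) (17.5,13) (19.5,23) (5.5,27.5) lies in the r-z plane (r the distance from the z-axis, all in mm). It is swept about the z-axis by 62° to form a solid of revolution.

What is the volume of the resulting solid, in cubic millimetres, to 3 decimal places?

Volume = 2042.246 mm³

Profile (r,z), 5 vertices: (2.5,26.5) (12,10.5) (17.5,13) (19.5,23) (5.5,27.5)
edge 0: (2.5,26.5)→(12,10.5)  cross = 2.5·10.5 − 12·26.5 = -291.7500; (r_i+r_j)·cross = 14.5·-291.7500 = -4230.3750
edge 1: (12,10.5)→(17.5,13)  cross = 12·13 − 17.5·10.5 = -27.7500; (r_i+r_j)·cross = 29.5·-27.7500 = -818.6250
edge 2: (17.5,13)→(19.5,23)  cross = 17.5·23 − 19.5·13 = 149.0000; (r_i+r_j)·cross = 37·149.0000 = 5513.0000
edge 3: (19.5,23)→(5.5,27.5)  cross = 19.5·27.5 − 5.5·23 = 409.7500; (r_i+r_j)·cross = 25·409.7500 = 10243.7500
edge 4: (5.5,27.5)→(2.5,26.5)  cross = 5.5·26.5 − 2.5·27.5 = 77.0000; (r_i+r_j)·cross = 8·77.0000 = 616.0000
Σcross = 316.2500 → A = |Σcross|/2 = 158.1250 mm²
Σ(r_i+r_j)·cross = 11323.7500 → first moment M = |Σ|/6 = 1887.2917
R_c = M/A = 1887.2917/158.1250 = 11.9354 mm
θ = 62° = 1.082104 rad
V = θ·R_c·A = 1.082104·11.9354·158.1250 = 2042.246 mm³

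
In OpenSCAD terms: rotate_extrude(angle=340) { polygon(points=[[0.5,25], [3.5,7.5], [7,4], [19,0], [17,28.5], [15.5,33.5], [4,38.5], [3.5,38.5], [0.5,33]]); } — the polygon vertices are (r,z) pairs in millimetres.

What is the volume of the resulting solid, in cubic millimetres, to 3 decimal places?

Profile (r,z), 9 vertices: (0.5,25) (3.5,7.5) (7,4) (19,0) (17,28.5) (15.5,33.5) (4,38.5) (3.5,38.5) (0.5,33)
edge 0: (0.5,25)→(3.5,7.5)  cross = 0.5·7.5 − 3.5·25 = -83.7500; (r_i+r_j)·cross = 4·-83.7500 = -335.0000
edge 1: (3.5,7.5)→(7,4)  cross = 3.5·4 − 7·7.5 = -38.5000; (r_i+r_j)·cross = 10.5·-38.5000 = -404.2500
edge 2: (7,4)→(19,0)  cross = 7·0 − 19·4 = -76.0000; (r_i+r_j)·cross = 26·-76.0000 = -1976.0000
edge 3: (19,0)→(17,28.5)  cross = 19·28.5 − 17·0 = 541.5000; (r_i+r_j)·cross = 36·541.5000 = 19494.0000
edge 4: (17,28.5)→(15.5,33.5)  cross = 17·33.5 − 15.5·28.5 = 127.7500; (r_i+r_j)·cross = 32.5·127.7500 = 4151.8750
edge 5: (15.5,33.5)→(4,38.5)  cross = 15.5·38.5 − 4·33.5 = 462.7500; (r_i+r_j)·cross = 19.5·462.7500 = 9023.6250
edge 6: (4,38.5)→(3.5,38.5)  cross = 4·38.5 − 3.5·38.5 = 19.2500; (r_i+r_j)·cross = 7.5·19.2500 = 144.3750
edge 7: (3.5,38.5)→(0.5,33)  cross = 3.5·33 − 0.5·38.5 = 96.2500; (r_i+r_j)·cross = 4·96.2500 = 385.0000
edge 8: (0.5,33)→(0.5,25)  cross = 0.5·25 − 0.5·33 = -4.0000; (r_i+r_j)·cross = 1·-4.0000 = -4.0000
Σcross = 1045.2500 → A = |Σcross|/2 = 522.6250 mm²
Σ(r_i+r_j)·cross = 30479.6250 → first moment M = |Σ|/6 = 5079.9375
R_c = M/A = 5079.9375/522.6250 = 9.7200 mm
θ = 340° = 5.934119 rad
V = θ·R_c·A = 5.934119·9.7200·522.6250 = 30144.956 mm³

Volume = 30144.956 mm³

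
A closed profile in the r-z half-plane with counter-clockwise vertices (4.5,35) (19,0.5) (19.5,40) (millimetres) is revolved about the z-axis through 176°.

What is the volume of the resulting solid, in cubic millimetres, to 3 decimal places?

Volume = 12988.508 mm³

Profile (r,z), 3 vertices: (4.5,35) (19,0.5) (19.5,40)
edge 0: (4.5,35)→(19,0.5)  cross = 4.5·0.5 − 19·35 = -662.7500; (r_i+r_j)·cross = 23.5·-662.7500 = -15574.6250
edge 1: (19,0.5)→(19.5,40)  cross = 19·40 − 19.5·0.5 = 750.2500; (r_i+r_j)·cross = 38.5·750.2500 = 28884.6250
edge 2: (19.5,40)→(4.5,35)  cross = 19.5·35 − 4.5·40 = 502.5000; (r_i+r_j)·cross = 24·502.5000 = 12060.0000
Σcross = 590.0000 → A = |Σcross|/2 = 295.0000 mm²
Σ(r_i+r_j)·cross = 25370.0000 → first moment M = |Σ|/6 = 4228.3333
R_c = M/A = 4228.3333/295.0000 = 14.3333 mm
θ = 176° = 3.071779 rad
V = θ·R_c·A = 3.071779·14.3333·295.0000 = 12988.508 mm³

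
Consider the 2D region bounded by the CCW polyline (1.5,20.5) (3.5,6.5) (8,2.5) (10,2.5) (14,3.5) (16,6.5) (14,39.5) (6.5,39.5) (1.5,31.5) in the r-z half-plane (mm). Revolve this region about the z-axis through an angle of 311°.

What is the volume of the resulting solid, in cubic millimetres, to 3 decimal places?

Volume = 21323.117 mm³

Profile (r,z), 9 vertices: (1.5,20.5) (3.5,6.5) (8,2.5) (10,2.5) (14,3.5) (16,6.5) (14,39.5) (6.5,39.5) (1.5,31.5)
edge 0: (1.5,20.5)→(3.5,6.5)  cross = 1.5·6.5 − 3.5·20.5 = -62.0000; (r_i+r_j)·cross = 5·-62.0000 = -310.0000
edge 1: (3.5,6.5)→(8,2.5)  cross = 3.5·2.5 − 8·6.5 = -43.2500; (r_i+r_j)·cross = 11.5·-43.2500 = -497.3750
edge 2: (8,2.5)→(10,2.5)  cross = 8·2.5 − 10·2.5 = -5.0000; (r_i+r_j)·cross = 18·-5.0000 = -90.0000
edge 3: (10,2.5)→(14,3.5)  cross = 10·3.5 − 14·2.5 = 0.0000; (r_i+r_j)·cross = 24·0.0000 = 0.0000
edge 4: (14,3.5)→(16,6.5)  cross = 14·6.5 − 16·3.5 = 35.0000; (r_i+r_j)·cross = 30·35.0000 = 1050.0000
edge 5: (16,6.5)→(14,39.5)  cross = 16·39.5 − 14·6.5 = 541.0000; (r_i+r_j)·cross = 30·541.0000 = 16230.0000
edge 6: (14,39.5)→(6.5,39.5)  cross = 14·39.5 − 6.5·39.5 = 296.2500; (r_i+r_j)·cross = 20.5·296.2500 = 6073.1250
edge 7: (6.5,39.5)→(1.5,31.5)  cross = 6.5·31.5 − 1.5·39.5 = 145.5000; (r_i+r_j)·cross = 8·145.5000 = 1164.0000
edge 8: (1.5,31.5)→(1.5,20.5)  cross = 1.5·20.5 − 1.5·31.5 = -16.5000; (r_i+r_j)·cross = 3·-16.5000 = -49.5000
Σcross = 891.0000 → A = |Σcross|/2 = 445.5000 mm²
Σ(r_i+r_j)·cross = 23570.2500 → first moment M = |Σ|/6 = 3928.3750
R_c = M/A = 3928.3750/445.5000 = 8.8179 mm
θ = 311° = 5.427974 rad
V = θ·R_c·A = 5.427974·8.8179·445.5000 = 21323.117 mm³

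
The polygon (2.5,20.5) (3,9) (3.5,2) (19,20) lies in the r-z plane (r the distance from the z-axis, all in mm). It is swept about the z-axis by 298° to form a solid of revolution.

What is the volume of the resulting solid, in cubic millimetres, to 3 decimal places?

Profile (r,z), 4 vertices: (2.5,20.5) (3,9) (3.5,2) (19,20)
edge 0: (2.5,20.5)→(3,9)  cross = 2.5·9 − 3·20.5 = -39.0000; (r_i+r_j)·cross = 5.5·-39.0000 = -214.5000
edge 1: (3,9)→(3.5,2)  cross = 3·2 − 3.5·9 = -25.5000; (r_i+r_j)·cross = 6.5·-25.5000 = -165.7500
edge 2: (3.5,2)→(19,20)  cross = 3.5·20 − 19·2 = 32.0000; (r_i+r_j)·cross = 22.5·32.0000 = 720.0000
edge 3: (19,20)→(2.5,20.5)  cross = 19·20.5 − 2.5·20 = 339.5000; (r_i+r_j)·cross = 21.5·339.5000 = 7299.2500
Σcross = 307.0000 → A = |Σcross|/2 = 153.5000 mm²
Σ(r_i+r_j)·cross = 7639.0000 → first moment M = |Σ|/6 = 1273.1667
R_c = M/A = 1273.1667/153.5000 = 8.2942 mm
θ = 298° = 5.201081 rad
V = θ·R_c·A = 5.201081·8.2942·153.5000 = 6621.843 mm³

Volume = 6621.843 mm³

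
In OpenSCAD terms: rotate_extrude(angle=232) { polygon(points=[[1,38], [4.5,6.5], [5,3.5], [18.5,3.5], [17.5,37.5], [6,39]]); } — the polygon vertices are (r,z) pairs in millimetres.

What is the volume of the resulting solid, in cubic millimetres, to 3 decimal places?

Volume = 22047.697 mm³

Profile (r,z), 6 vertices: (1,38) (4.5,6.5) (5,3.5) (18.5,3.5) (17.5,37.5) (6,39)
edge 0: (1,38)→(4.5,6.5)  cross = 1·6.5 − 4.5·38 = -164.5000; (r_i+r_j)·cross = 5.5·-164.5000 = -904.7500
edge 1: (4.5,6.5)→(5,3.5)  cross = 4.5·3.5 − 5·6.5 = -16.7500; (r_i+r_j)·cross = 9.5·-16.7500 = -159.1250
edge 2: (5,3.5)→(18.5,3.5)  cross = 5·3.5 − 18.5·3.5 = -47.2500; (r_i+r_j)·cross = 23.5·-47.2500 = -1110.3750
edge 3: (18.5,3.5)→(17.5,37.5)  cross = 18.5·37.5 − 17.5·3.5 = 632.5000; (r_i+r_j)·cross = 36·632.5000 = 22770.0000
edge 4: (17.5,37.5)→(6,39)  cross = 17.5·39 − 6·37.5 = 457.5000; (r_i+r_j)·cross = 23.5·457.5000 = 10751.2500
edge 5: (6,39)→(1,38)  cross = 6·38 − 1·39 = 189.0000; (r_i+r_j)·cross = 7·189.0000 = 1323.0000
Σcross = 1050.5000 → A = |Σcross|/2 = 525.2500 mm²
Σ(r_i+r_j)·cross = 32670.0000 → first moment M = |Σ|/6 = 5445.0000
R_c = M/A = 5445.0000/525.2500 = 10.3665 mm
θ = 232° = 4.049164 rad
V = θ·R_c·A = 4.049164·10.3665·525.2500 = 22047.697 mm³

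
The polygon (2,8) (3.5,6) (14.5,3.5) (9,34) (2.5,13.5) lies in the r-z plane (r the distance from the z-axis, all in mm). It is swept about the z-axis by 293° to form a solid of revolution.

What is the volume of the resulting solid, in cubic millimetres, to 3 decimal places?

Volume = 8352.564 mm³

Profile (r,z), 5 vertices: (2,8) (3.5,6) (14.5,3.5) (9,34) (2.5,13.5)
edge 0: (2,8)→(3.5,6)  cross = 2·6 − 3.5·8 = -16.0000; (r_i+r_j)·cross = 5.5·-16.0000 = -88.0000
edge 1: (3.5,6)→(14.5,3.5)  cross = 3.5·3.5 − 14.5·6 = -74.7500; (r_i+r_j)·cross = 18·-74.7500 = -1345.5000
edge 2: (14.5,3.5)→(9,34)  cross = 14.5·34 − 9·3.5 = 461.5000; (r_i+r_j)·cross = 23.5·461.5000 = 10845.2500
edge 3: (9,34)→(2.5,13.5)  cross = 9·13.5 − 2.5·34 = 36.5000; (r_i+r_j)·cross = 11.5·36.5000 = 419.7500
edge 4: (2.5,13.5)→(2,8)  cross = 2.5·8 − 2·13.5 = -7.0000; (r_i+r_j)·cross = 4.5·-7.0000 = -31.5000
Σcross = 400.2500 → A = |Σcross|/2 = 200.1250 mm²
Σ(r_i+r_j)·cross = 9800.0000 → first moment M = |Σ|/6 = 1633.3333
R_c = M/A = 1633.3333/200.1250 = 8.1616 mm
θ = 293° = 5.113815 rad
V = θ·R_c·A = 5.113815·8.1616·200.1250 = 8352.564 mm³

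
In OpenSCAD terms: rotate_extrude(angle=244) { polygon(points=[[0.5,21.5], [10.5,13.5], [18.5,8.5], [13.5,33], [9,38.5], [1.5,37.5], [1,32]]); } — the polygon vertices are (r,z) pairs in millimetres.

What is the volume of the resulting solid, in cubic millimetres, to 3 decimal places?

Volume = 11912.911 mm³

Profile (r,z), 7 vertices: (0.5,21.5) (10.5,13.5) (18.5,8.5) (13.5,33) (9,38.5) (1.5,37.5) (1,32)
edge 0: (0.5,21.5)→(10.5,13.5)  cross = 0.5·13.5 − 10.5·21.5 = -219.0000; (r_i+r_j)·cross = 11·-219.0000 = -2409.0000
edge 1: (10.5,13.5)→(18.5,8.5)  cross = 10.5·8.5 − 18.5·13.5 = -160.5000; (r_i+r_j)·cross = 29·-160.5000 = -4654.5000
edge 2: (18.5,8.5)→(13.5,33)  cross = 18.5·33 − 13.5·8.5 = 495.7500; (r_i+r_j)·cross = 32·495.7500 = 15864.0000
edge 3: (13.5,33)→(9,38.5)  cross = 13.5·38.5 − 9·33 = 222.7500; (r_i+r_j)·cross = 22.5·222.7500 = 5011.8750
edge 4: (9,38.5)→(1.5,37.5)  cross = 9·37.5 − 1.5·38.5 = 279.7500; (r_i+r_j)·cross = 10.5·279.7500 = 2937.3750
edge 5: (1.5,37.5)→(1,32)  cross = 1.5·32 − 1·37.5 = 10.5000; (r_i+r_j)·cross = 2.5·10.5000 = 26.2500
edge 6: (1,32)→(0.5,21.5)  cross = 1·21.5 − 0.5·32 = 5.5000; (r_i+r_j)·cross = 1.5·5.5000 = 8.2500
Σcross = 634.7500 → A = |Σcross|/2 = 317.3750 mm²
Σ(r_i+r_j)·cross = 16784.2500 → first moment M = |Σ|/6 = 2797.3750
R_c = M/A = 2797.3750/317.3750 = 8.8141 mm
θ = 244° = 4.258603 rad
V = θ·R_c·A = 4.258603·8.8141·317.3750 = 11912.911 mm³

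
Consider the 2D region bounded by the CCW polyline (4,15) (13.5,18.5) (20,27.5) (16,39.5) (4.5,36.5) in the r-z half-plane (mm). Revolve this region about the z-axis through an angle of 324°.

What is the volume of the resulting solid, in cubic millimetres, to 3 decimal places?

Volume = 17015.494 mm³

Profile (r,z), 5 vertices: (4,15) (13.5,18.5) (20,27.5) (16,39.5) (4.5,36.5)
edge 0: (4,15)→(13.5,18.5)  cross = 4·18.5 − 13.5·15 = -128.5000; (r_i+r_j)·cross = 17.5·-128.5000 = -2248.7500
edge 1: (13.5,18.5)→(20,27.5)  cross = 13.5·27.5 − 20·18.5 = 1.2500; (r_i+r_j)·cross = 33.5·1.2500 = 41.8750
edge 2: (20,27.5)→(16,39.5)  cross = 20·39.5 − 16·27.5 = 350.0000; (r_i+r_j)·cross = 36·350.0000 = 12600.0000
edge 3: (16,39.5)→(4.5,36.5)  cross = 16·36.5 − 4.5·39.5 = 406.2500; (r_i+r_j)·cross = 20.5·406.2500 = 8328.1250
edge 4: (4.5,36.5)→(4,15)  cross = 4.5·15 − 4·36.5 = -78.5000; (r_i+r_j)·cross = 8.5·-78.5000 = -667.2500
Σcross = 550.5000 → A = |Σcross|/2 = 275.2500 mm²
Σ(r_i+r_j)·cross = 18054.0000 → first moment M = |Σ|/6 = 3009.0000
R_c = M/A = 3009.0000/275.2500 = 10.9319 mm
θ = 324° = 5.654867 rad
V = θ·R_c·A = 5.654867·10.9319·275.2500 = 17015.494 mm³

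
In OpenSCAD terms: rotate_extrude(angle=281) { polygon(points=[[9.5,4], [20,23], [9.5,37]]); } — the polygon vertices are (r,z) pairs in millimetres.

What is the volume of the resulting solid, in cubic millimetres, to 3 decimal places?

Volume = 11045.879 mm³

Profile (r,z), 3 vertices: (9.5,4) (20,23) (9.5,37)
edge 0: (9.5,4)→(20,23)  cross = 9.5·23 − 20·4 = 138.5000; (r_i+r_j)·cross = 29.5·138.5000 = 4085.7500
edge 1: (20,23)→(9.5,37)  cross = 20·37 − 9.5·23 = 521.5000; (r_i+r_j)·cross = 29.5·521.5000 = 15384.2500
edge 2: (9.5,37)→(9.5,4)  cross = 9.5·4 − 9.5·37 = -313.5000; (r_i+r_j)·cross = 19·-313.5000 = -5956.5000
Σcross = 346.5000 → A = |Σcross|/2 = 173.2500 mm²
Σ(r_i+r_j)·cross = 13513.5000 → first moment M = |Σ|/6 = 2252.2500
R_c = M/A = 2252.2500/173.2500 = 13.0000 mm
θ = 281° = 4.904375 rad
V = θ·R_c·A = 4.904375·13.0000·173.2500 = 11045.879 mm³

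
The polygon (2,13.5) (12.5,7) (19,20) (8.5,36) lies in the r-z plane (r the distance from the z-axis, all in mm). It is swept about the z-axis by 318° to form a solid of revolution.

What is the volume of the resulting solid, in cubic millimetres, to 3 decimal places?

Volume = 14823.980 mm³

Profile (r,z), 4 vertices: (2,13.5) (12.5,7) (19,20) (8.5,36)
edge 0: (2,13.5)→(12.5,7)  cross = 2·7 − 12.5·13.5 = -154.7500; (r_i+r_j)·cross = 14.5·-154.7500 = -2243.8750
edge 1: (12.5,7)→(19,20)  cross = 12.5·20 − 19·7 = 117.0000; (r_i+r_j)·cross = 31.5·117.0000 = 3685.5000
edge 2: (19,20)→(8.5,36)  cross = 19·36 − 8.5·20 = 514.0000; (r_i+r_j)·cross = 27.5·514.0000 = 14135.0000
edge 3: (8.5,36)→(2,13.5)  cross = 8.5·13.5 − 2·36 = 42.7500; (r_i+r_j)·cross = 10.5·42.7500 = 448.8750
Σcross = 519.0000 → A = |Σcross|/2 = 259.5000 mm²
Σ(r_i+r_j)·cross = 16025.5000 → first moment M = |Σ|/6 = 2670.9167
R_c = M/A = 2670.9167/259.5000 = 10.2925 mm
θ = 318° = 5.550147 rad
V = θ·R_c·A = 5.550147·10.2925·259.5000 = 14823.980 mm³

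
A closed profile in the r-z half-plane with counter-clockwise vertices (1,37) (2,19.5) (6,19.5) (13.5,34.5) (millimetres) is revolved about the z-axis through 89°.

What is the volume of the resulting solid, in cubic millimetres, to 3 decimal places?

Profile (r,z), 4 vertices: (1,37) (2,19.5) (6,19.5) (13.5,34.5)
edge 0: (1,37)→(2,19.5)  cross = 1·19.5 − 2·37 = -54.5000; (r_i+r_j)·cross = 3·-54.5000 = -163.5000
edge 1: (2,19.5)→(6,19.5)  cross = 2·19.5 − 6·19.5 = -78.0000; (r_i+r_j)·cross = 8·-78.0000 = -624.0000
edge 2: (6,19.5)→(13.5,34.5)  cross = 6·34.5 − 13.5·19.5 = -56.2500; (r_i+r_j)·cross = 19.5·-56.2500 = -1096.8750
edge 3: (13.5,34.5)→(1,37)  cross = 13.5·37 − 1·34.5 = 465.0000; (r_i+r_j)·cross = 14.5·465.0000 = 6742.5000
Σcross = 276.2500 → A = |Σcross|/2 = 138.1250 mm²
Σ(r_i+r_j)·cross = 4858.1250 → first moment M = |Σ|/6 = 809.6875
R_c = M/A = 809.6875/138.1250 = 5.8620 mm
θ = 89° = 1.553343 rad
V = θ·R_c·A = 1.553343·5.8620·138.1250 = 1257.722 mm³

Volume = 1257.722 mm³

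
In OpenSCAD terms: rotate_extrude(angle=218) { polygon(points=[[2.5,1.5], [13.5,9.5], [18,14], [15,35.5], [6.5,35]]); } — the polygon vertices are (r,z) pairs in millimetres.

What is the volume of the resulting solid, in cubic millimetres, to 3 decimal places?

Profile (r,z), 5 vertices: (2.5,1.5) (13.5,9.5) (18,14) (15,35.5) (6.5,35)
edge 0: (2.5,1.5)→(13.5,9.5)  cross = 2.5·9.5 − 13.5·1.5 = 3.5000; (r_i+r_j)·cross = 16·3.5000 = 56.0000
edge 1: (13.5,9.5)→(18,14)  cross = 13.5·14 − 18·9.5 = 18.0000; (r_i+r_j)·cross = 31.5·18.0000 = 567.0000
edge 2: (18,14)→(15,35.5)  cross = 18·35.5 − 15·14 = 429.0000; (r_i+r_j)·cross = 33·429.0000 = 14157.0000
edge 3: (15,35.5)→(6.5,35)  cross = 15·35 − 6.5·35.5 = 294.2500; (r_i+r_j)·cross = 21.5·294.2500 = 6326.3750
edge 4: (6.5,35)→(2.5,1.5)  cross = 6.5·1.5 − 2.5·35 = -77.7500; (r_i+r_j)·cross = 9·-77.7500 = -699.7500
Σcross = 667.0000 → A = |Σcross|/2 = 333.5000 mm²
Σ(r_i+r_j)·cross = 20406.6250 → first moment M = |Σ|/6 = 3401.1042
R_c = M/A = 3401.1042/333.5000 = 10.1982 mm
θ = 218° = 3.804818 rad
V = θ·R_c·A = 3.804818·10.1982·333.5000 = 12940.582 mm³

Volume = 12940.582 mm³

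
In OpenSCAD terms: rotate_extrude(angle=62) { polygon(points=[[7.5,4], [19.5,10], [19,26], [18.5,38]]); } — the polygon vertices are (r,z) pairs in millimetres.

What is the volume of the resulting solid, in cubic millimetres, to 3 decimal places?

Volume = 2826.997 mm³

Profile (r,z), 4 vertices: (7.5,4) (19.5,10) (19,26) (18.5,38)
edge 0: (7.5,4)→(19.5,10)  cross = 7.5·10 − 19.5·4 = -3.0000; (r_i+r_j)·cross = 27·-3.0000 = -81.0000
edge 1: (19.5,10)→(19,26)  cross = 19.5·26 − 19·10 = 317.0000; (r_i+r_j)·cross = 38.5·317.0000 = 12204.5000
edge 2: (19,26)→(18.5,38)  cross = 19·38 − 18.5·26 = 241.0000; (r_i+r_j)·cross = 37.5·241.0000 = 9037.5000
edge 3: (18.5,38)→(7.5,4)  cross = 18.5·4 − 7.5·38 = -211.0000; (r_i+r_j)·cross = 26·-211.0000 = -5486.0000
Σcross = 344.0000 → A = |Σcross|/2 = 172.0000 mm²
Σ(r_i+r_j)·cross = 15675.0000 → first moment M = |Σ|/6 = 2612.5000
R_c = M/A = 2612.5000/172.0000 = 15.1890 mm
θ = 62° = 1.082104 rad
V = θ·R_c·A = 1.082104·15.1890·172.0000 = 2826.997 mm³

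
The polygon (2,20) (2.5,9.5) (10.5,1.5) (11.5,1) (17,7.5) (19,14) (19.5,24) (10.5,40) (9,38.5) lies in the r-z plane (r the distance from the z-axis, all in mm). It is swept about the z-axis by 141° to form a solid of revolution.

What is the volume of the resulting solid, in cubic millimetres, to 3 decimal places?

Volume = 11794.752 mm³

Profile (r,z), 9 vertices: (2,20) (2.5,9.5) (10.5,1.5) (11.5,1) (17,7.5) (19,14) (19.5,24) (10.5,40) (9,38.5)
edge 0: (2,20)→(2.5,9.5)  cross = 2·9.5 − 2.5·20 = -31.0000; (r_i+r_j)·cross = 4.5·-31.0000 = -139.5000
edge 1: (2.5,9.5)→(10.5,1.5)  cross = 2.5·1.5 − 10.5·9.5 = -96.0000; (r_i+r_j)·cross = 13·-96.0000 = -1248.0000
edge 2: (10.5,1.5)→(11.5,1)  cross = 10.5·1 − 11.5·1.5 = -6.7500; (r_i+r_j)·cross = 22·-6.7500 = -148.5000
edge 3: (11.5,1)→(17,7.5)  cross = 11.5·7.5 − 17·1 = 69.2500; (r_i+r_j)·cross = 28.5·69.2500 = 1973.6250
edge 4: (17,7.5)→(19,14)  cross = 17·14 − 19·7.5 = 95.5000; (r_i+r_j)·cross = 36·95.5000 = 3438.0000
edge 5: (19,14)→(19.5,24)  cross = 19·24 − 19.5·14 = 183.0000; (r_i+r_j)·cross = 38.5·183.0000 = 7045.5000
edge 6: (19.5,24)→(10.5,40)  cross = 19.5·40 − 10.5·24 = 528.0000; (r_i+r_j)·cross = 30·528.0000 = 15840.0000
edge 7: (10.5,40)→(9,38.5)  cross = 10.5·38.5 − 9·40 = 44.2500; (r_i+r_j)·cross = 19.5·44.2500 = 862.8750
edge 8: (9,38.5)→(2,20)  cross = 9·20 − 2·38.5 = 103.0000; (r_i+r_j)·cross = 11·103.0000 = 1133.0000
Σcross = 889.2500 → A = |Σcross|/2 = 444.6250 mm²
Σ(r_i+r_j)·cross = 28757.0000 → first moment M = |Σ|/6 = 4792.8333
R_c = M/A = 4792.8333/444.6250 = 10.7795 mm
θ = 141° = 2.460914 rad
V = θ·R_c·A = 2.460914·10.7795·444.6250 = 11794.752 mm³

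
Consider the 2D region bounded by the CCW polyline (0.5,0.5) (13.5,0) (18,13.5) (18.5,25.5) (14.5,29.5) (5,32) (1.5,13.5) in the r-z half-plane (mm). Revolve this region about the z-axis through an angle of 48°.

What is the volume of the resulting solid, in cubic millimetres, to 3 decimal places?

Volume = 3543.507 mm³

Profile (r,z), 7 vertices: (0.5,0.5) (13.5,0) (18,13.5) (18.5,25.5) (14.5,29.5) (5,32) (1.5,13.5)
edge 0: (0.5,0.5)→(13.5,0)  cross = 0.5·0 − 13.5·0.5 = -6.7500; (r_i+r_j)·cross = 14·-6.7500 = -94.5000
edge 1: (13.5,0)→(18,13.5)  cross = 13.5·13.5 − 18·0 = 182.2500; (r_i+r_j)·cross = 31.5·182.2500 = 5740.8750
edge 2: (18,13.5)→(18.5,25.5)  cross = 18·25.5 − 18.5·13.5 = 209.2500; (r_i+r_j)·cross = 36.5·209.2500 = 7637.6250
edge 3: (18.5,25.5)→(14.5,29.5)  cross = 18.5·29.5 − 14.5·25.5 = 176.0000; (r_i+r_j)·cross = 33·176.0000 = 5808.0000
edge 4: (14.5,29.5)→(5,32)  cross = 14.5·32 − 5·29.5 = 316.5000; (r_i+r_j)·cross = 19.5·316.5000 = 6171.7500
edge 5: (5,32)→(1.5,13.5)  cross = 5·13.5 − 1.5·32 = 19.5000; (r_i+r_j)·cross = 6.5·19.5000 = 126.7500
edge 6: (1.5,13.5)→(0.5,0.5)  cross = 1.5·0.5 − 0.5·13.5 = -6.0000; (r_i+r_j)·cross = 2·-6.0000 = -12.0000
Σcross = 890.7500 → A = |Σcross|/2 = 445.3750 mm²
Σ(r_i+r_j)·cross = 25378.5000 → first moment M = |Σ|/6 = 4229.7500
R_c = M/A = 4229.7500/445.3750 = 9.4971 mm
θ = 48° = 0.837758 rad
V = θ·R_c·A = 0.837758·9.4971·445.3750 = 3543.507 mm³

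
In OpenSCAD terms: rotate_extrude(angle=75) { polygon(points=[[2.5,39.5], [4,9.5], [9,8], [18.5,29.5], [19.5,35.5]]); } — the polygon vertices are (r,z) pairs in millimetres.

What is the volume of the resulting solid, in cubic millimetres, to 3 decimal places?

Volume = 4309.463 mm³

Profile (r,z), 5 vertices: (2.5,39.5) (4,9.5) (9,8) (18.5,29.5) (19.5,35.5)
edge 0: (2.5,39.5)→(4,9.5)  cross = 2.5·9.5 − 4·39.5 = -134.2500; (r_i+r_j)·cross = 6.5·-134.2500 = -872.6250
edge 1: (4,9.5)→(9,8)  cross = 4·8 − 9·9.5 = -53.5000; (r_i+r_j)·cross = 13·-53.5000 = -695.5000
edge 2: (9,8)→(18.5,29.5)  cross = 9·29.5 − 18.5·8 = 117.5000; (r_i+r_j)·cross = 27.5·117.5000 = 3231.2500
edge 3: (18.5,29.5)→(19.5,35.5)  cross = 18.5·35.5 − 19.5·29.5 = 81.5000; (r_i+r_j)·cross = 38·81.5000 = 3097.0000
edge 4: (19.5,35.5)→(2.5,39.5)  cross = 19.5·39.5 − 2.5·35.5 = 681.5000; (r_i+r_j)·cross = 22·681.5000 = 14993.0000
Σcross = 692.7500 → A = |Σcross|/2 = 346.3750 mm²
Σ(r_i+r_j)·cross = 19753.1250 → first moment M = |Σ|/6 = 3292.1875
R_c = M/A = 3292.1875/346.3750 = 9.5047 mm
θ = 75° = 1.308997 rad
V = θ·R_c·A = 1.308997·9.5047·346.3750 = 4309.463 mm³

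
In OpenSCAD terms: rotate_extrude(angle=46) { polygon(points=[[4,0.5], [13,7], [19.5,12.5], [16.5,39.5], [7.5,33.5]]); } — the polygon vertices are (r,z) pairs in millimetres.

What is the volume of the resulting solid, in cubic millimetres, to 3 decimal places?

Profile (r,z), 5 vertices: (4,0.5) (13,7) (19.5,12.5) (16.5,39.5) (7.5,33.5)
edge 0: (4,0.5)→(13,7)  cross = 4·7 − 13·0.5 = 21.5000; (r_i+r_j)·cross = 17·21.5000 = 365.5000
edge 1: (13,7)→(19.5,12.5)  cross = 13·12.5 − 19.5·7 = 26.0000; (r_i+r_j)·cross = 32.5·26.0000 = 845.0000
edge 2: (19.5,12.5)→(16.5,39.5)  cross = 19.5·39.5 − 16.5·12.5 = 564.0000; (r_i+r_j)·cross = 36·564.0000 = 20304.0000
edge 3: (16.5,39.5)→(7.5,33.5)  cross = 16.5·33.5 − 7.5·39.5 = 256.5000; (r_i+r_j)·cross = 24·256.5000 = 6156.0000
edge 4: (7.5,33.5)→(4,0.5)  cross = 7.5·0.5 − 4·33.5 = -130.2500; (r_i+r_j)·cross = 11.5·-130.2500 = -1497.8750
Σcross = 737.7500 → A = |Σcross|/2 = 368.8750 mm²
Σ(r_i+r_j)·cross = 26172.6250 → first moment M = |Σ|/6 = 4362.1042
R_c = M/A = 4362.1042/368.8750 = 11.8254 mm
θ = 46° = 0.802851 rad
V = θ·R_c·A = 0.802851·11.8254·368.8750 = 3502.122 mm³

Volume = 3502.122 mm³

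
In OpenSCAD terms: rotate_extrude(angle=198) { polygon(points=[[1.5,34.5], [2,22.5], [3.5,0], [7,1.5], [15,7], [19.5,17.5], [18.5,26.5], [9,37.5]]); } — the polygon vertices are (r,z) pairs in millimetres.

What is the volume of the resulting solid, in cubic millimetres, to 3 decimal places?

Profile (r,z), 8 vertices: (1.5,34.5) (2,22.5) (3.5,0) (7,1.5) (15,7) (19.5,17.5) (18.5,26.5) (9,37.5)
edge 0: (1.5,34.5)→(2,22.5)  cross = 1.5·22.5 − 2·34.5 = -35.2500; (r_i+r_j)·cross = 3.5·-35.2500 = -123.3750
edge 1: (2,22.5)→(3.5,0)  cross = 2·0 − 3.5·22.5 = -78.7500; (r_i+r_j)·cross = 5.5·-78.7500 = -433.1250
edge 2: (3.5,0)→(7,1.5)  cross = 3.5·1.5 − 7·0 = 5.2500; (r_i+r_j)·cross = 10.5·5.2500 = 55.1250
edge 3: (7,1.5)→(15,7)  cross = 7·7 − 15·1.5 = 26.5000; (r_i+r_j)·cross = 22·26.5000 = 583.0000
edge 4: (15,7)→(19.5,17.5)  cross = 15·17.5 − 19.5·7 = 126.0000; (r_i+r_j)·cross = 34.5·126.0000 = 4347.0000
edge 5: (19.5,17.5)→(18.5,26.5)  cross = 19.5·26.5 − 18.5·17.5 = 193.0000; (r_i+r_j)·cross = 38·193.0000 = 7334.0000
edge 6: (18.5,26.5)→(9,37.5)  cross = 18.5·37.5 − 9·26.5 = 455.2500; (r_i+r_j)·cross = 27.5·455.2500 = 12519.3750
edge 7: (9,37.5)→(1.5,34.5)  cross = 9·34.5 − 1.5·37.5 = 254.2500; (r_i+r_j)·cross = 10.5·254.2500 = 2669.6250
Σcross = 946.2500 → A = |Σcross|/2 = 473.1250 mm²
Σ(r_i+r_j)·cross = 26951.6250 → first moment M = |Σ|/6 = 4491.9375
R_c = M/A = 4491.9375/473.1250 = 9.4942 mm
θ = 198° = 3.455752 rad
V = θ·R_c·A = 3.455752·9.4942·473.1250 = 15523.022 mm³

Volume = 15523.022 mm³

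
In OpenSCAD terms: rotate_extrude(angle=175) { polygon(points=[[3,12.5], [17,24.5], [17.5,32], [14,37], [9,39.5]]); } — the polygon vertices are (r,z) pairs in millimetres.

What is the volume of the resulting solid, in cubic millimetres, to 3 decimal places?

Volume = 6347.081 mm³

Profile (r,z), 5 vertices: (3,12.5) (17,24.5) (17.5,32) (14,37) (9,39.5)
edge 0: (3,12.5)→(17,24.5)  cross = 3·24.5 − 17·12.5 = -139.0000; (r_i+r_j)·cross = 20·-139.0000 = -2780.0000
edge 1: (17,24.5)→(17.5,32)  cross = 17·32 − 17.5·24.5 = 115.2500; (r_i+r_j)·cross = 34.5·115.2500 = 3976.1250
edge 2: (17.5,32)→(14,37)  cross = 17.5·37 − 14·32 = 199.5000; (r_i+r_j)·cross = 31.5·199.5000 = 6284.2500
edge 3: (14,37)→(9,39.5)  cross = 14·39.5 − 9·37 = 220.0000; (r_i+r_j)·cross = 23·220.0000 = 5060.0000
edge 4: (9,39.5)→(3,12.5)  cross = 9·12.5 − 3·39.5 = -6.0000; (r_i+r_j)·cross = 12·-6.0000 = -72.0000
Σcross = 389.7500 → A = |Σcross|/2 = 194.8750 mm²
Σ(r_i+r_j)·cross = 12468.3750 → first moment M = |Σ|/6 = 2078.0625
R_c = M/A = 2078.0625/194.8750 = 10.6636 mm
θ = 175° = 3.054326 rad
V = θ·R_c·A = 3.054326·10.6636·194.8750 = 6347.081 mm³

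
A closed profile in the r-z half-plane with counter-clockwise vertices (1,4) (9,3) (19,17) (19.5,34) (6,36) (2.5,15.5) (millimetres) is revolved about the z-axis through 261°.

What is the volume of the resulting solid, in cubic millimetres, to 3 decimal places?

Profile (r,z), 6 vertices: (1,4) (9,3) (19,17) (19.5,34) (6,36) (2.5,15.5)
edge 0: (1,4)→(9,3)  cross = 1·3 − 9·4 = -33.0000; (r_i+r_j)·cross = 10·-33.0000 = -330.0000
edge 1: (9,3)→(19,17)  cross = 9·17 − 19·3 = 96.0000; (r_i+r_j)·cross = 28·96.0000 = 2688.0000
edge 2: (19,17)→(19.5,34)  cross = 19·34 − 19.5·17 = 314.5000; (r_i+r_j)·cross = 38.5·314.5000 = 12108.2500
edge 3: (19.5,34)→(6,36)  cross = 19.5·36 − 6·34 = 498.0000; (r_i+r_j)·cross = 25.5·498.0000 = 12699.0000
edge 4: (6,36)→(2.5,15.5)  cross = 6·15.5 − 2.5·36 = 3.0000; (r_i+r_j)·cross = 8.5·3.0000 = 25.5000
edge 5: (2.5,15.5)→(1,4)  cross = 2.5·4 − 1·15.5 = -5.5000; (r_i+r_j)·cross = 3.5·-5.5000 = -19.2500
Σcross = 873.0000 → A = |Σcross|/2 = 436.5000 mm²
Σ(r_i+r_j)·cross = 27171.5000 → first moment M = |Σ|/6 = 4528.5833
R_c = M/A = 4528.5833/436.5000 = 10.3748 mm
θ = 261° = 4.555309 rad
V = θ·R_c·A = 4.555309·10.3748·436.5000 = 20629.098 mm³

Volume = 20629.098 mm³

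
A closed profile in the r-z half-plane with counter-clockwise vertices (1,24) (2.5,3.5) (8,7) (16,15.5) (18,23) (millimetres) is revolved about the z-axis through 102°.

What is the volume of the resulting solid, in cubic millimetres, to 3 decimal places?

Profile (r,z), 5 vertices: (1,24) (2.5,3.5) (8,7) (16,15.5) (18,23)
edge 0: (1,24)→(2.5,3.5)  cross = 1·3.5 − 2.5·24 = -56.5000; (r_i+r_j)·cross = 3.5·-56.5000 = -197.7500
edge 1: (2.5,3.5)→(8,7)  cross = 2.5·7 − 8·3.5 = -10.5000; (r_i+r_j)·cross = 10.5·-10.5000 = -110.2500
edge 2: (8,7)→(16,15.5)  cross = 8·15.5 − 16·7 = 12.0000; (r_i+r_j)·cross = 24·12.0000 = 288.0000
edge 3: (16,15.5)→(18,23)  cross = 16·23 − 18·15.5 = 89.0000; (r_i+r_j)·cross = 34·89.0000 = 3026.0000
edge 4: (18,23)→(1,24)  cross = 18·24 − 1·23 = 409.0000; (r_i+r_j)·cross = 19·409.0000 = 7771.0000
Σcross = 443.0000 → A = |Σcross|/2 = 221.5000 mm²
Σ(r_i+r_j)·cross = 10777.0000 → first moment M = |Σ|/6 = 1796.1667
R_c = M/A = 1796.1667/221.5000 = 8.1091 mm
θ = 102° = 1.780236 rad
V = θ·R_c·A = 1.780236·8.1091·221.5000 = 3197.600 mm³

Volume = 3197.600 mm³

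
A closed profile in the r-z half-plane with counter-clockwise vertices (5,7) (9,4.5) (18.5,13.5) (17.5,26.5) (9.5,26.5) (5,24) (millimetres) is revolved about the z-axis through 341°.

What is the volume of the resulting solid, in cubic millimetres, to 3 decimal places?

Profile (r,z), 6 vertices: (5,7) (9,4.5) (18.5,13.5) (17.5,26.5) (9.5,26.5) (5,24)
edge 0: (5,7)→(9,4.5)  cross = 5·4.5 − 9·7 = -40.5000; (r_i+r_j)·cross = 14·-40.5000 = -567.0000
edge 1: (9,4.5)→(18.5,13.5)  cross = 9·13.5 − 18.5·4.5 = 38.2500; (r_i+r_j)·cross = 27.5·38.2500 = 1051.8750
edge 2: (18.5,13.5)→(17.5,26.5)  cross = 18.5·26.5 − 17.5·13.5 = 254.0000; (r_i+r_j)·cross = 36·254.0000 = 9144.0000
edge 3: (17.5,26.5)→(9.5,26.5)  cross = 17.5·26.5 − 9.5·26.5 = 212.0000; (r_i+r_j)·cross = 27·212.0000 = 5724.0000
edge 4: (9.5,26.5)→(5,24)  cross = 9.5·24 − 5·26.5 = 95.5000; (r_i+r_j)·cross = 14.5·95.5000 = 1384.7500
edge 5: (5,24)→(5,7)  cross = 5·7 − 5·24 = -85.0000; (r_i+r_j)·cross = 10·-85.0000 = -850.0000
Σcross = 474.2500 → A = |Σcross|/2 = 237.1250 mm²
Σ(r_i+r_j)·cross = 15887.6250 → first moment M = |Σ|/6 = 2647.9375
R_c = M/A = 2647.9375/237.1250 = 11.1668 mm
θ = 341° = 5.951573 rad
V = θ·R_c·A = 5.951573·11.1668·237.1250 = 15759.393 mm³

Volume = 15759.393 mm³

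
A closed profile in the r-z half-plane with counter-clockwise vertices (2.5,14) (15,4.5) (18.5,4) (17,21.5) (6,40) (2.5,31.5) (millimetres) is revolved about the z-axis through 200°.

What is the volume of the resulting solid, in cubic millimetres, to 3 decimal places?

Volume = 12019.428 mm³

Profile (r,z), 6 vertices: (2.5,14) (15,4.5) (18.5,4) (17,21.5) (6,40) (2.5,31.5)
edge 0: (2.5,14)→(15,4.5)  cross = 2.5·4.5 − 15·14 = -198.7500; (r_i+r_j)·cross = 17.5·-198.7500 = -3478.1250
edge 1: (15,4.5)→(18.5,4)  cross = 15·4 − 18.5·4.5 = -23.2500; (r_i+r_j)·cross = 33.5·-23.2500 = -778.8750
edge 2: (18.5,4)→(17,21.5)  cross = 18.5·21.5 − 17·4 = 329.7500; (r_i+r_j)·cross = 35.5·329.7500 = 11706.1250
edge 3: (17,21.5)→(6,40)  cross = 17·40 − 6·21.5 = 551.0000; (r_i+r_j)·cross = 23·551.0000 = 12673.0000
edge 4: (6,40)→(2.5,31.5)  cross = 6·31.5 − 2.5·40 = 89.0000; (r_i+r_j)·cross = 8.5·89.0000 = 756.5000
edge 5: (2.5,31.5)→(2.5,14)  cross = 2.5·14 − 2.5·31.5 = -43.7500; (r_i+r_j)·cross = 5·-43.7500 = -218.7500
Σcross = 704.0000 → A = |Σcross|/2 = 352.0000 mm²
Σ(r_i+r_j)·cross = 20659.8750 → first moment M = |Σ|/6 = 3443.3125
R_c = M/A = 3443.3125/352.0000 = 9.7821 mm
θ = 200° = 3.490659 rad
V = θ·R_c·A = 3.490659·9.7821·352.0000 = 12019.428 mm³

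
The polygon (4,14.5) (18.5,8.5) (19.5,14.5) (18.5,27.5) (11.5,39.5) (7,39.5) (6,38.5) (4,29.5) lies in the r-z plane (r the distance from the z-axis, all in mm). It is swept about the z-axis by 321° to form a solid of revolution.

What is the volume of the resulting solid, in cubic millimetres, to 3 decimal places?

Volume = 23067.622 mm³

Profile (r,z), 8 vertices: (4,14.5) (18.5,8.5) (19.5,14.5) (18.5,27.5) (11.5,39.5) (7,39.5) (6,38.5) (4,29.5)
edge 0: (4,14.5)→(18.5,8.5)  cross = 4·8.5 − 18.5·14.5 = -234.2500; (r_i+r_j)·cross = 22.5·-234.2500 = -5270.6250
edge 1: (18.5,8.5)→(19.5,14.5)  cross = 18.5·14.5 − 19.5·8.5 = 102.5000; (r_i+r_j)·cross = 38·102.5000 = 3895.0000
edge 2: (19.5,14.5)→(18.5,27.5)  cross = 19.5·27.5 − 18.5·14.5 = 268.0000; (r_i+r_j)·cross = 38·268.0000 = 10184.0000
edge 3: (18.5,27.5)→(11.5,39.5)  cross = 18.5·39.5 − 11.5·27.5 = 414.5000; (r_i+r_j)·cross = 30·414.5000 = 12435.0000
edge 4: (11.5,39.5)→(7,39.5)  cross = 11.5·39.5 − 7·39.5 = 177.7500; (r_i+r_j)·cross = 18.5·177.7500 = 3288.3750
edge 5: (7,39.5)→(6,38.5)  cross = 7·38.5 − 6·39.5 = 32.5000; (r_i+r_j)·cross = 13·32.5000 = 422.5000
edge 6: (6,38.5)→(4,29.5)  cross = 6·29.5 − 4·38.5 = 23.0000; (r_i+r_j)·cross = 10·23.0000 = 230.0000
edge 7: (4,29.5)→(4,14.5)  cross = 4·14.5 − 4·29.5 = -60.0000; (r_i+r_j)·cross = 8·-60.0000 = -480.0000
Σcross = 724.0000 → A = |Σcross|/2 = 362.0000 mm²
Σ(r_i+r_j)·cross = 24704.2500 → first moment M = |Σ|/6 = 4117.3750
R_c = M/A = 4117.3750/362.0000 = 11.3740 mm
θ = 321° = 5.602507 rad
V = θ·R_c·A = 5.602507·11.3740·362.0000 = 23067.622 mm³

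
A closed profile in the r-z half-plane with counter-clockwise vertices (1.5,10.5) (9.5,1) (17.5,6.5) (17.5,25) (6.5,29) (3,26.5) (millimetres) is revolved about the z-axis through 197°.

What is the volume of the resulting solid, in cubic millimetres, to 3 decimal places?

Volume = 11746.374 mm³

Profile (r,z), 6 vertices: (1.5,10.5) (9.5,1) (17.5,6.5) (17.5,25) (6.5,29) (3,26.5)
edge 0: (1.5,10.5)→(9.5,1)  cross = 1.5·1 − 9.5·10.5 = -98.2500; (r_i+r_j)·cross = 11·-98.2500 = -1080.7500
edge 1: (9.5,1)→(17.5,6.5)  cross = 9.5·6.5 − 17.5·1 = 44.2500; (r_i+r_j)·cross = 27·44.2500 = 1194.7500
edge 2: (17.5,6.5)→(17.5,25)  cross = 17.5·25 − 17.5·6.5 = 323.7500; (r_i+r_j)·cross = 35·323.7500 = 11331.2500
edge 3: (17.5,25)→(6.5,29)  cross = 17.5·29 − 6.5·25 = 345.0000; (r_i+r_j)·cross = 24·345.0000 = 8280.0000
edge 4: (6.5,29)→(3,26.5)  cross = 6.5·26.5 − 3·29 = 85.2500; (r_i+r_j)·cross = 9.5·85.2500 = 809.8750
edge 5: (3,26.5)→(1.5,10.5)  cross = 3·10.5 − 1.5·26.5 = -8.2500; (r_i+r_j)·cross = 4.5·-8.2500 = -37.1250
Σcross = 691.7500 → A = |Σcross|/2 = 345.8750 mm²
Σ(r_i+r_j)·cross = 20498.0000 → first moment M = |Σ|/6 = 3416.3333
R_c = M/A = 3416.3333/345.8750 = 9.8774 mm
θ = 197° = 3.438299 rad
V = θ·R_c·A = 3.438299·9.8774·345.8750 = 11746.374 mm³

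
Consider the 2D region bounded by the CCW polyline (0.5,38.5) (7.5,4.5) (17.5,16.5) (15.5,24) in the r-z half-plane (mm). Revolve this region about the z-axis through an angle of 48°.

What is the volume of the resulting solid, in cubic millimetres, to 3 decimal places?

Volume = 1900.210 mm³

Profile (r,z), 4 vertices: (0.5,38.5) (7.5,4.5) (17.5,16.5) (15.5,24)
edge 0: (0.5,38.5)→(7.5,4.5)  cross = 0.5·4.5 − 7.5·38.5 = -286.5000; (r_i+r_j)·cross = 8·-286.5000 = -2292.0000
edge 1: (7.5,4.5)→(17.5,16.5)  cross = 7.5·16.5 − 17.5·4.5 = 45.0000; (r_i+r_j)·cross = 25·45.0000 = 1125.0000
edge 2: (17.5,16.5)→(15.5,24)  cross = 17.5·24 − 15.5·16.5 = 164.2500; (r_i+r_j)·cross = 33·164.2500 = 5420.2500
edge 3: (15.5,24)→(0.5,38.5)  cross = 15.5·38.5 − 0.5·24 = 584.7500; (r_i+r_j)·cross = 16·584.7500 = 9356.0000
Σcross = 507.5000 → A = |Σcross|/2 = 253.7500 mm²
Σ(r_i+r_j)·cross = 13609.2500 → first moment M = |Σ|/6 = 2268.2083
R_c = M/A = 2268.2083/253.7500 = 8.9388 mm
θ = 48° = 0.837758 rad
V = θ·R_c·A = 0.837758·8.9388·253.7500 = 1900.210 mm³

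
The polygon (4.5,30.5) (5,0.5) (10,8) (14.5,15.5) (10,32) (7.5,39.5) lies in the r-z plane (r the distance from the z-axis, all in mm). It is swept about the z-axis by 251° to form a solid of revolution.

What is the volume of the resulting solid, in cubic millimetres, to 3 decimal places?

Profile (r,z), 6 vertices: (4.5,30.5) (5,0.5) (10,8) (14.5,15.5) (10,32) (7.5,39.5)
edge 0: (4.5,30.5)→(5,0.5)  cross = 4.5·0.5 − 5·30.5 = -150.2500; (r_i+r_j)·cross = 9.5·-150.2500 = -1427.3750
edge 1: (5,0.5)→(10,8)  cross = 5·8 − 10·0.5 = 35.0000; (r_i+r_j)·cross = 15·35.0000 = 525.0000
edge 2: (10,8)→(14.5,15.5)  cross = 10·15.5 − 14.5·8 = 39.0000; (r_i+r_j)·cross = 24.5·39.0000 = 955.5000
edge 3: (14.5,15.5)→(10,32)  cross = 14.5·32 − 10·15.5 = 309.0000; (r_i+r_j)·cross = 24.5·309.0000 = 7570.5000
edge 4: (10,32)→(7.5,39.5)  cross = 10·39.5 − 7.5·32 = 155.0000; (r_i+r_j)·cross = 17.5·155.0000 = 2712.5000
edge 5: (7.5,39.5)→(4.5,30.5)  cross = 7.5·30.5 − 4.5·39.5 = 51.0000; (r_i+r_j)·cross = 12·51.0000 = 612.0000
Σcross = 438.7500 → A = |Σcross|/2 = 219.3750 mm²
Σ(r_i+r_j)·cross = 10948.1250 → first moment M = |Σ|/6 = 1824.6875
R_c = M/A = 1824.6875/219.3750 = 8.3177 mm
θ = 251° = 4.380776 rad
V = θ·R_c·A = 4.380776·8.3177·219.3750 = 7993.548 mm³

Volume = 7993.548 mm³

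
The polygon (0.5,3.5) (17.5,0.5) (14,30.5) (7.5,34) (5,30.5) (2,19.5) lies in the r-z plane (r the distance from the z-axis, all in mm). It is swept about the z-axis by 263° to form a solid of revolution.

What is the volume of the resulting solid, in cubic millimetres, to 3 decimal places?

Volume = 16672.812 mm³

Profile (r,z), 6 vertices: (0.5,3.5) (17.5,0.5) (14,30.5) (7.5,34) (5,30.5) (2,19.5)
edge 0: (0.5,3.5)→(17.5,0.5)  cross = 0.5·0.5 − 17.5·3.5 = -61.0000; (r_i+r_j)·cross = 18·-61.0000 = -1098.0000
edge 1: (17.5,0.5)→(14,30.5)  cross = 17.5·30.5 − 14·0.5 = 526.7500; (r_i+r_j)·cross = 31.5·526.7500 = 16592.6250
edge 2: (14,30.5)→(7.5,34)  cross = 14·34 − 7.5·30.5 = 247.2500; (r_i+r_j)·cross = 21.5·247.2500 = 5315.8750
edge 3: (7.5,34)→(5,30.5)  cross = 7.5·30.5 − 5·34 = 58.7500; (r_i+r_j)·cross = 12.5·58.7500 = 734.3750
edge 4: (5,30.5)→(2,19.5)  cross = 5·19.5 − 2·30.5 = 36.5000; (r_i+r_j)·cross = 7·36.5000 = 255.5000
edge 5: (2,19.5)→(0.5,3.5)  cross = 2·3.5 − 0.5·19.5 = -2.7500; (r_i+r_j)·cross = 2.5·-2.7500 = -6.8750
Σcross = 805.5000 → A = |Σcross|/2 = 402.7500 mm²
Σ(r_i+r_j)·cross = 21793.5000 → first moment M = |Σ|/6 = 3632.2500
R_c = M/A = 3632.2500/402.7500 = 9.0186 mm
θ = 263° = 4.590216 rad
V = θ·R_c·A = 4.590216·9.0186·402.7500 = 16672.812 mm³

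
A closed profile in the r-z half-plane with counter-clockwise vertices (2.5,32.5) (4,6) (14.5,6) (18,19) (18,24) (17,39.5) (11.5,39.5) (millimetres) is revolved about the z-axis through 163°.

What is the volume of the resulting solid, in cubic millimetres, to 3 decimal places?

Volume = 12999.887 mm³

Profile (r,z), 7 vertices: (2.5,32.5) (4,6) (14.5,6) (18,19) (18,24) (17,39.5) (11.5,39.5)
edge 0: (2.5,32.5)→(4,6)  cross = 2.5·6 − 4·32.5 = -115.0000; (r_i+r_j)·cross = 6.5·-115.0000 = -747.5000
edge 1: (4,6)→(14.5,6)  cross = 4·6 − 14.5·6 = -63.0000; (r_i+r_j)·cross = 18.5·-63.0000 = -1165.5000
edge 2: (14.5,6)→(18,19)  cross = 14.5·19 − 18·6 = 167.5000; (r_i+r_j)·cross = 32.5·167.5000 = 5443.7500
edge 3: (18,19)→(18,24)  cross = 18·24 − 18·19 = 90.0000; (r_i+r_j)·cross = 36·90.0000 = 3240.0000
edge 4: (18,24)→(17,39.5)  cross = 18·39.5 − 17·24 = 303.0000; (r_i+r_j)·cross = 35·303.0000 = 10605.0000
edge 5: (17,39.5)→(11.5,39.5)  cross = 17·39.5 − 11.5·39.5 = 217.2500; (r_i+r_j)·cross = 28.5·217.2500 = 6191.6250
edge 6: (11.5,39.5)→(2.5,32.5)  cross = 11.5·32.5 − 2.5·39.5 = 275.0000; (r_i+r_j)·cross = 14·275.0000 = 3850.0000
Σcross = 874.7500 → A = |Σcross|/2 = 437.3750 mm²
Σ(r_i+r_j)·cross = 27417.3750 → first moment M = |Σ|/6 = 4569.5625
R_c = M/A = 4569.5625/437.3750 = 10.4477 mm
θ = 163° = 2.844887 rad
V = θ·R_c·A = 2.844887·10.4477·437.3750 = 12999.887 mm³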